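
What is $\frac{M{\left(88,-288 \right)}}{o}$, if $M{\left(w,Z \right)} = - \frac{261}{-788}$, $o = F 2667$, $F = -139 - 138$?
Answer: $- \frac{87}{194047364} \approx -4.4834 \cdot 10^{-7}$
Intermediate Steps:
$F = -277$ ($F = -139 - 138 = -277$)
$o = -738759$ ($o = \left(-277\right) 2667 = -738759$)
$M{\left(w,Z \right)} = \frac{261}{788}$ ($M{\left(w,Z \right)} = \left(-261\right) \left(- \frac{1}{788}\right) = \frac{261}{788}$)
$\frac{M{\left(88,-288 \right)}}{o} = \frac{261}{788 \left(-738759\right)} = \frac{261}{788} \left(- \frac{1}{738759}\right) = - \frac{87}{194047364}$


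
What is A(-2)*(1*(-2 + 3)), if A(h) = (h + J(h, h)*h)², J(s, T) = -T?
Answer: 36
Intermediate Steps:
A(h) = (h - h²)² (A(h) = (h + (-h)*h)² = (h - h²)²)
A(-2)*(1*(-2 + 3)) = ((-2)²*(-1 - 2)²)*(1*(-2 + 3)) = (4*(-3)²)*(1*1) = (4*9)*1 = 36*1 = 36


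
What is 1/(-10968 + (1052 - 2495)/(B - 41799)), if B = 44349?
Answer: -850/9323281 ≈ -9.1170e-5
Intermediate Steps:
1/(-10968 + (1052 - 2495)/(B - 41799)) = 1/(-10968 + (1052 - 2495)/(44349 - 41799)) = 1/(-10968 - 1443/2550) = 1/(-10968 - 1443*1/2550) = 1/(-10968 - 481/850) = 1/(-9323281/850) = -850/9323281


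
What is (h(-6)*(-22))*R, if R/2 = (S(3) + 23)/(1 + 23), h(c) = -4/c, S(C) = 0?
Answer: -253/9 ≈ -28.111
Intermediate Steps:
R = 23/12 (R = 2*((0 + 23)/(1 + 23)) = 2*(23/24) = 23/12 ≈ 1.9167)
(h(-6)*(-22))*R = (-4/(-6)*(-22))*(23/12) = (-4*(-⅙)*(-22))*(23/12) = ((⅔)*(-22))*(23/12) = -44/3*23/12 = -253/9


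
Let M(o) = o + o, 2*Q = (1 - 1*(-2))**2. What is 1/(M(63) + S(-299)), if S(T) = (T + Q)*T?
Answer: 2/176363 ≈ 1.1340e-5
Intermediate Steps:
Q = 9/2 (Q = (1 - 1*(-2))**2/2 = (1 + 2)**2/2 = (1/2)*3**2 = (1/2)*9 = 9/2 ≈ 4.5000)
S(T) = T*(9/2 + T) (S(T) = (T + 9/2)*T = (9/2 + T)*T = T*(9/2 + T))
M(o) = 2*o
1/(M(63) + S(-299)) = 1/(2*63 + (1/2)*(-299)*(9 + 2*(-299))) = 1/(126 + (1/2)*(-299)*(9 - 598)) = 1/(126 + (1/2)*(-299)*(-589)) = 1/(126 + 176111/2) = 1/(176363/2) = 2/176363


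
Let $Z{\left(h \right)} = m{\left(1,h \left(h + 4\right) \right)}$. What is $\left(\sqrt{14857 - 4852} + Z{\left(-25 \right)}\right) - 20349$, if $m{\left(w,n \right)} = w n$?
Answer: $-19824 + \sqrt{10005} \approx -19724.0$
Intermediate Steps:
$m{\left(w,n \right)} = n w$
$Z{\left(h \right)} = h \left(4 + h\right)$ ($Z{\left(h \right)} = h \left(h + 4\right) 1 = h \left(4 + h\right) 1 = h \left(4 + h\right)$)
$\left(\sqrt{14857 - 4852} + Z{\left(-25 \right)}\right) - 20349 = \left(\sqrt{14857 - 4852} - 25 \left(4 - 25\right)\right) - 20349 = \left(\sqrt{10005} - -525\right) - 20349 = \left(\sqrt{10005} + 525\right) - 20349 = \left(525 + \sqrt{10005}\right) - 20349 = -19824 + \sqrt{10005}$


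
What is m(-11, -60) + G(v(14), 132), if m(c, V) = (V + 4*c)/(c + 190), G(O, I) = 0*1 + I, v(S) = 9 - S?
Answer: 23524/179 ≈ 131.42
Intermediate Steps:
G(O, I) = I (G(O, I) = 0 + I = I)
m(c, V) = (V + 4*c)/(190 + c)
m(-11, -60) + G(v(14), 132) = (-60 + 4*(-11))/(190 - 11) + 132 = (-60 - 44)/179 + 132 = (1/179)*(-104) + 132 = -104/179 + 132 = 23524/179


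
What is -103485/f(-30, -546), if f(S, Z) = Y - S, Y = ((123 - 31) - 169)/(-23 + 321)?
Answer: -30838530/8863 ≈ -3479.5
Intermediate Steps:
Y = -77/298 (Y = (92 - 169)/298 = -77*1/298 = -77/298 ≈ -0.25839)
f(S, Z) = -77/298 - S
-103485/f(-30, -546) = -103485/(-77/298 - 1*(-30)) = -103485/(-77/298 + 30) = -103485/8863/298 = -103485*298/8863 = -30838530/8863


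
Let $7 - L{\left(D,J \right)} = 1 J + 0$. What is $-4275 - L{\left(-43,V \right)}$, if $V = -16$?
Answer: $-4298$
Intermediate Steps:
$L{\left(D,J \right)} = 7 - J$ ($L{\left(D,J \right)} = 7 - \left(1 J + 0\right) = 7 - \left(J + 0\right) = 7 - J$)
$-4275 - L{\left(-43,V \right)} = -4275 - \left(7 - -16\right) = -4275 - \left(7 + 16\right) = -4275 - 23 = -4298$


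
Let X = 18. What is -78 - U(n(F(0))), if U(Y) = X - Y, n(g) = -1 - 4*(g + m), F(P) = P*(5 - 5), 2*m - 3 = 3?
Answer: -109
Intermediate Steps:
m = 3 (m = 3/2 + (1/2)*3 = 3/2 + 3/2 = 3)
F(P) = 0 (F(P) = P*0 = 0)
n(g) = -13 - 4*g (n(g) = -1 - 4*(g + 3) = -1 - 4*(3 + g) = -1 - (12 + 4*g) = -1 + (-12 - 4*g) = -13 - 4*g)
U(Y) = 18 - Y
-78 - U(n(F(0))) = -78 - (18 - (-13 - 4*0)) = -78 - (18 - (-13 + 0)) = -78 - (18 - 1*(-13)) = -78 - (18 + 13) = -78 - 1*31 = -78 - 31 = -109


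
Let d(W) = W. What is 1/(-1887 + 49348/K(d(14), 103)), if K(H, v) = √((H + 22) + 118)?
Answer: 145299/943433339 + 24674*√154/943433339 ≈ 0.00047857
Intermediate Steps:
K(H, v) = √(140 + H) (K(H, v) = √((22 + H) + 118) = √(140 + H))
1/(-1887 + 49348/K(d(14), 103)) = 1/(-1887 + 49348/(√(140 + 14))) = 1/(-1887 + 49348/(√154)) = 1/(-1887 + 49348*(√154/154)) = 1/(-1887 + 24674*√154/77)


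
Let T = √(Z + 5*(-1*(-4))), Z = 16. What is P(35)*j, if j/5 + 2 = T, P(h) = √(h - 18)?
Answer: 20*√17 ≈ 82.462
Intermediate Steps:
T = 6 (T = √(16 + 5*(-1*(-4))) = √(16 + 5*4) = √(16 + 20) = √36 = 6)
P(h) = √(-18 + h)
j = 20 (j = -10 + 5*6 = -10 + 30 = 20)
P(35)*j = √(-18 + 35)*20 = √17*20 = 20*√17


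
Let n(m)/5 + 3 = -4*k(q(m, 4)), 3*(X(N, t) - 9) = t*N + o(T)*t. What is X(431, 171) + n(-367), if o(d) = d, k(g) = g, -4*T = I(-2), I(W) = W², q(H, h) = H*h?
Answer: 53864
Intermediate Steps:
T = -1 (T = -¼*(-2)² = -¼*4 = -1)
X(N, t) = 9 - t/3 + N*t/3 (X(N, t) = 9 + (t*N - t)/3 = 9 + (N*t - t)/3 = 9 + (-t + N*t)/3 = 9 + (-t/3 + N*t/3) = 9 - t/3 + N*t/3)
n(m) = -15 - 80*m (n(m) = -15 + 5*(-4*m*4) = -15 + 5*(-16*m) = -15 - 80*m)
X(431, 171) + n(-367) = (9 - ⅓*171 + (⅓)*431*171) + (-15 - 80*(-367)) = (9 - 57 + 24567) + (-15 + 29360) = 24519 + 29345 = 53864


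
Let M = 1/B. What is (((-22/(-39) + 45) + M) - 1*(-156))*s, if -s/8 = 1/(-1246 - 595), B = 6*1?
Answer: 20980/23933 ≈ 0.87661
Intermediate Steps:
B = 6
s = 8/1841 (s = -8/(-1246 - 595) = -8/(-1841) = -8*(-1/1841) = 8/1841 ≈ 0.0043455)
M = 1/6 ≈ 0.16667
(((-22/(-39) + 45) + M) - 1*(-156))*s = (((-22/(-39) + 45) + 1/6) - 1*(-156))*(8/1841) = (((-22*(-1/39) + 45) + 1/6) + 156)*(8/1841) = (((22/39 + 45) + 1/6) + 156)*(8/1841) = ((1777/39 + 1/6) + 156)*(8/1841) = (1189/26 + 156)*(8/1841) = (5245/26)*(8/1841) = 20980/23933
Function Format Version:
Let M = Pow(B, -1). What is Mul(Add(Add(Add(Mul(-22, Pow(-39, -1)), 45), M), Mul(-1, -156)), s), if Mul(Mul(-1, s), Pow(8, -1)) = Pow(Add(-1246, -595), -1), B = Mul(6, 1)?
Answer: Rational(20980, 23933) ≈ 0.87661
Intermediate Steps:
B = 6
s = Rational(8, 1841) (s = Mul(-8, Pow(Add(-1246, -595), -1)) = Mul(-8, Pow(-1841, -1)) = Mul(-8, Rational(-1, 1841)) = Rational(8, 1841) ≈ 0.0043455)
M = Rational(1, 6) (M = Pow(6, -1) = Rational(1, 6) ≈ 0.16667)
Mul(Add(Add(Add(Mul(-22, Pow(-39, -1)), 45), M), Mul(-1, -156)), s) = Mul(Add(Add(Add(Mul(-22, Pow(-39, -1)), 45), Rational(1, 6)), Mul(-1, -156)), Rational(8, 1841)) = Mul(Add(Add(Add(Mul(-22, Rational(-1, 39)), 45), Rational(1, 6)), 156), Rational(8, 1841)) = Mul(Add(Add(Add(Rational(22, 39), 45), Rational(1, 6)), 156), Rational(8, 1841)) = Mul(Add(Add(Rational(1777, 39), Rational(1, 6)), 156), Rational(8, 1841)) = Mul(Add(Rational(1189, 26), 156), Rational(8, 1841)) = Mul(Rational(5245, 26), Rational(8, 1841)) = Rational(20980, 23933)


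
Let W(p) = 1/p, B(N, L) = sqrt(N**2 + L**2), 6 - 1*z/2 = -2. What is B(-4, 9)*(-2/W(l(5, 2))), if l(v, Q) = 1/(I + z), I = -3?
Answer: -2*sqrt(97)/13 ≈ -1.5152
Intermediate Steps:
z = 16 (z = 12 - 2*(-2) = 12 + 4 = 16)
l(v, Q) = 1/13 (l(v, Q) = 1/(-3 + 16) = 1/13)
B(N, L) = sqrt(L**2 + N**2)
B(-4, 9)*(-2/W(l(5, 2))) = sqrt(9**2 + (-4)**2)*(-2/(1/(1/13))) = sqrt(81 + 16)*(-2/13) = sqrt(97)*(-2*1/13) = sqrt(97)*(-2/13) = -2*sqrt(97)/13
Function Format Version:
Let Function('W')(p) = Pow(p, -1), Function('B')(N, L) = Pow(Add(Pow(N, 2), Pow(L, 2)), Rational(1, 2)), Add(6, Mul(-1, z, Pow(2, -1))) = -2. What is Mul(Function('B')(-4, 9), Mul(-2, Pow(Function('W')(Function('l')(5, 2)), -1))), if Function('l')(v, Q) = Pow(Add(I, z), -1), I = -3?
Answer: Mul(Rational(-2, 13), Pow(97, Rational(1, 2))) ≈ -1.5152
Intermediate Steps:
z = 16 (z = Add(12, Mul(-2, -2)) = Add(12, 4) = 16)
Function('l')(v, Q) = Rational(1, 13) (Function('l')(v, Q) = Pow(Add(-3, 16), -1) = Pow(13, -1) = Rational(1, 13))
Function('B')(N, L) = Pow(Add(Pow(L, 2), Pow(N, 2)), Rational(1, 2))
Mul(Function('B')(-4, 9), Mul(-2, Pow(Function('W')(Function('l')(5, 2)), -1))) = Mul(Pow(Add(Pow(9, 2), Pow(-4, 2)), Rational(1, 2)), Mul(-2, Pow(Pow(Rational(1, 13), -1), -1))) = Mul(Pow(Add(81, 16), Rational(1, 2)), Mul(-2, Pow(13, -1))) = Mul(Pow(97, Rational(1, 2)), Mul(-2, Rational(1, 13))) = Mul(Pow(97, Rational(1, 2)), Rational(-2, 13)) = Mul(Rational(-2, 13), Pow(97, Rational(1, 2)))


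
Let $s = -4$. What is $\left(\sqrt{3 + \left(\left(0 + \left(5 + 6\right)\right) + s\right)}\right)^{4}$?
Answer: $100$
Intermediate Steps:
$\left(\sqrt{3 + \left(\left(0 + \left(5 + 6\right)\right) + s\right)}\right)^{4} = \left(\sqrt{3 + \left(\left(0 + \left(5 + 6\right)\right) - 4\right)}\right)^{4} = \left(\sqrt{3 + \left(\left(0 + 11\right) - 4\right)}\right)^{4} = \left(\sqrt{3 + \left(11 - 4\right)}\right)^{4} = \left(\sqrt{3 + 7}\right)^{4} = \left(\sqrt{10}\right)^{4} = 100$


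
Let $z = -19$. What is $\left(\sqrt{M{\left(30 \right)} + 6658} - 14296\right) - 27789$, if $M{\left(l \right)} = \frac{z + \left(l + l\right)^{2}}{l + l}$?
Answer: $-42085 + \frac{\sqrt{6045915}}{30} \approx -42003.0$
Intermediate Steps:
$M{\left(l \right)} = \frac{-19 + 4 l^{2}}{2 l}$ ($M{\left(l \right)} = \frac{-19 + \left(l + l\right)^{2}}{l + l} = \frac{-19 + \left(2 l\right)^{2}}{2 l} = \left(-19 + 4 l^{2}\right) \frac{1}{2 l} = \frac{-19 + 4 l^{2}}{2 l}$)
$\left(\sqrt{M{\left(30 \right)} + 6658} - 14296\right) - 27789 = \left(\sqrt{\left(2 \cdot 30 - \frac{19}{2 \cdot 30}\right) + 6658} - 14296\right) - 27789 = \left(\sqrt{\left(60 - \frac{19}{60}\right) + 6658} - 14296\right) - 27789 = \left(\sqrt{\frac{3581}{60} + 6658} - 14296\right) - 27789 = \left(\sqrt{\frac{403061}{60}} - 14296\right) - 27789 = \left(\frac{\sqrt{6045915}}{30} - 14296\right) - 27789 = \left(-14296 + \frac{\sqrt{6045915}}{30}\right) - 27789 = -42085 + \frac{\sqrt{6045915}}{30}$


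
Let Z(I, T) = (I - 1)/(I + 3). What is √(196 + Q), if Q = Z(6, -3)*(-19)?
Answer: √1669/3 ≈ 13.618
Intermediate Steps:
Z(I, T) = (-1 + I)/(3 + I)
Q = -95/9 (Q = ((-1 + 6)/(3 + 6))*(-19) = (5/9)*(-19) = -95/9 ≈ -10.556)
√(196 + Q) = √(196 - 95/9) = √(1669/9) = √1669/3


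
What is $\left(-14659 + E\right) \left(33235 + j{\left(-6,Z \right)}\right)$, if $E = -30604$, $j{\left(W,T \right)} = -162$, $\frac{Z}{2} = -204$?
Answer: $-1496983199$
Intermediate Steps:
$Z = -408$ ($Z = 2 \left(-204\right) = -408$)
$\left(-14659 + E\right) \left(33235 + j{\left(-6,Z \right)}\right) = \left(-14659 - 30604\right) \left(33235 - 162\right) = \left(-45263\right) 33073 = -1496983199$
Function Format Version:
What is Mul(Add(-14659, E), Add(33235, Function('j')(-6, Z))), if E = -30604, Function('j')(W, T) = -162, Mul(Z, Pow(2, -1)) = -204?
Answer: -1496983199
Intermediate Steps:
Z = -408 (Z = Mul(2, -204) = -408)
Mul(Add(-14659, E), Add(33235, Function('j')(-6, Z))) = Mul(Add(-14659, -30604), Add(33235, -162)) = Mul(-45263, 33073) = -1496983199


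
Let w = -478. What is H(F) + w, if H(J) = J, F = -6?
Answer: -484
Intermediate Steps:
H(F) + w = -6 - 478 = -484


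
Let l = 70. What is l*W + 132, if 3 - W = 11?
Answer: -428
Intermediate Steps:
W = -8 (W = 3 - 1*11 = 3 - 11 = -8)
l*W + 132 = 70*(-8) + 132 = -560 + 132 = -428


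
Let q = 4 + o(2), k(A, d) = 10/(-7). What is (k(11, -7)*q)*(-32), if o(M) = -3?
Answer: 320/7 ≈ 45.714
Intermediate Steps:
k(A, d) = -10/7 (k(A, d) = 10*(-⅐) = -10/7)
q = 1 (q = 4 - 3 = 1)
(k(11, -7)*q)*(-32) = -10/7*1*(-32) = -10/7*(-32) = 320/7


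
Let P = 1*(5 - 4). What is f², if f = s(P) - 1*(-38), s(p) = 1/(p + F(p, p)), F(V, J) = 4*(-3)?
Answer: 173889/121 ≈ 1437.1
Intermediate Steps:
F(V, J) = -12
P = 1 (P = 1*1 = 1)
s(p) = 1/(-12 + p) (s(p) = 1/(p - 12) = 1/(-12 + p))
f = 417/11 (f = 1/(-12 + 1) - 1*(-38) = 1/(-11) + 38 = -1/11 + 38 = 417/11 ≈ 37.909)
f² = (417/11)² = 173889/121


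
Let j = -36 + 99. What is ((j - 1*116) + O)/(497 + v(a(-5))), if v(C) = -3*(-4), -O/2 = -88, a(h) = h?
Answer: 123/509 ≈ 0.24165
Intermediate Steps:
j = 63
O = 176 (O = -2*(-88) = 176)
v(C) = 12
((j - 1*116) + O)/(497 + v(a(-5))) = ((63 - 1*116) + 176)/(497 + 12) = ((63 - 116) + 176)/509 = (-53 + 176)*(1/509) = 123*(1/509) = 123/509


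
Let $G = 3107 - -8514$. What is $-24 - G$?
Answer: $-11645$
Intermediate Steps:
$G = 11621$ ($G = 3107 + 8514 = 11621$)
$-24 - G = -24 - 11621 = -11645$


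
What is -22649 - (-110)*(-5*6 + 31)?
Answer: -22539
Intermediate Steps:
-22649 - (-110)*(-5*6 + 31) = -22649 - (-110)*(-30 + 31) = -22649 - (-110) = -22649 - 1*(-110) = -22649 + 110 = -22539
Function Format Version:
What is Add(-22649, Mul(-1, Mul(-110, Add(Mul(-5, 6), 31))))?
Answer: -22539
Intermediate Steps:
Add(-22649, Mul(-1, Mul(-110, Add(Mul(-5, 6), 31)))) = Add(-22649, Mul(-1, Mul(-110, Add(-30, 31)))) = Add(-22649, Mul(-1, Mul(-110, 1))) = Add(-22649, Mul(-1, -110)) = Add(-22649, 110) = -22539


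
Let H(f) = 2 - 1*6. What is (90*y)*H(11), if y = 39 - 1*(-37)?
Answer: -27360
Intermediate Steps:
H(f) = -4 (H(f) = 2 - 6 = -4)
y = 76 (y = 39 + 37 = 76)
(90*y)*H(11) = (90*76)*(-4) = 6840*(-4) = -27360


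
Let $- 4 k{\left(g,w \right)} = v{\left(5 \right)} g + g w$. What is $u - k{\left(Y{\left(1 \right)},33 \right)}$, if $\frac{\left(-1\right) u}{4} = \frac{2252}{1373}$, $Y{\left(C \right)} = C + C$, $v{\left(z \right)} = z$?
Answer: $\frac{17079}{1373} \approx 12.439$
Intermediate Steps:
$Y{\left(C \right)} = 2 C$
$k{\left(g,w \right)} = - \frac{5 g}{4} - \frac{g w}{4}$ ($k{\left(g,w \right)} = - \frac{5 g + g w}{4} = - \frac{5 g}{4} - \frac{g w}{4}$)
$u = - \frac{9008}{1373}$ ($u = - 4 \cdot \frac{2252}{1373} = - 4 \cdot 2252 \cdot \frac{1}{1373} = \left(-4\right) \frac{2252}{1373} = - \frac{9008}{1373} \approx -6.5608$)
$u - k{\left(Y{\left(1 \right)},33 \right)} = - \frac{9008}{1373} - - \frac{2 \cdot 1 \left(5 + 33\right)}{4} = - \frac{9008}{1373} - \left(- \frac{1}{4}\right) 2 \cdot 38 = - \frac{9008}{1373} - -19 = - \frac{9008}{1373} + 19 = \frac{17079}{1373}$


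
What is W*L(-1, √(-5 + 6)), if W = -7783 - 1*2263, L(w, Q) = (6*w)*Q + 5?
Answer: 10046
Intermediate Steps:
L(w, Q) = 5 + 6*Q*w (L(w, Q) = 6*Q*w + 5 = 5 + 6*Q*w)
W = -10046 (W = -7783 - 2263 = -10046)
W*L(-1, √(-5 + 6)) = -10046*(5 + 6*√(-5 + 6)*(-1)) = -10046*(5 + 6*√1*(-1)) = -10046*(5 + 6*1*(-1)) = -10046*(5 - 6) = -10046*(-1) = 10046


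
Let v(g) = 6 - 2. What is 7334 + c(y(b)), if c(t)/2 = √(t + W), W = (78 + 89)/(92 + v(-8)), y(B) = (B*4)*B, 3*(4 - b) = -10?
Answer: 7334 + 19*√346/12 ≈ 7363.5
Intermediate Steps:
v(g) = 4
b = 22/3 (b = 4 - ⅓*(-10) = 4 + 10/3 = 22/3 ≈ 7.3333)
y(B) = 4*B² (y(B) = (4*B)*B = 4*B²)
W = 167/96 (W = (78 + 89)/(92 + 4) = 167/96 ≈ 1.7396)
c(t) = 2*√(167/96 + t) (c(t) = 2*√(t + 167/96) = 2*√(167/96 + t))
7334 + c(y(b)) = 7334 + √(1002 + 576*(4*(22/3)²))/12 = 7334 + √(1002 + 576*(4*(484/9)))/12 = 7334 + √(1002 + 576*(1936/9))/12 = 7334 + √(1002 + 123904)/12 = 7334 + √124906/12 = 7334 + (19*√346)/12 = 7334 + 19*√346/12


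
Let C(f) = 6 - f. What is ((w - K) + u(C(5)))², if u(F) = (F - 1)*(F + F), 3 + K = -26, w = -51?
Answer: 484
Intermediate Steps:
K = -29 (K = -3 - 26 = -29)
u(F) = 2*F*(-1 + F) (u(F) = (-1 + F)*(2*F) = 2*F*(-1 + F))
((w - K) + u(C(5)))² = ((-51 - 1*(-29)) + 2*(6 - 1*5)*(-1 + (6 - 1*5)))² = ((-51 + 29) + 2*(6 - 5)*(-1 + (6 - 5)))² = (-22 + 2*1*(-1 + 1))² = (-22 + 2*1*0)² = (-22 + 0)² = (-22)² = 484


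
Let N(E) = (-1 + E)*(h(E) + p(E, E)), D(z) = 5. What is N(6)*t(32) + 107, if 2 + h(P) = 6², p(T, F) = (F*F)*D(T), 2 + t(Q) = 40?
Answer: 40767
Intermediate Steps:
t(Q) = 38 (t(Q) = -2 + 40 = 38)
p(T, F) = 5*F² (p(T, F) = (F*F)*5 = F²*5 = 5*F²)
h(P) = 34 (h(P) = -2 + 6² = -2 + 36 = 34)
N(E) = (-1 + E)*(34 + 5*E²)
N(6)*t(32) + 107 = (-34 - 5*6² + 5*6³ + 34*6)*38 + 107 = (-34 - 5*36 + 5*216 + 204)*38 + 107 = (-34 - 180 + 1080 + 204)*38 + 107 = 1070*38 + 107 = 40660 + 107 = 40767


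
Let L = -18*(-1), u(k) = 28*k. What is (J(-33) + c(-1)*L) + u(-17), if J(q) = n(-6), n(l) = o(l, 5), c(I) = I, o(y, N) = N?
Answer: -489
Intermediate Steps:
n(l) = 5
J(q) = 5
L = 18
(J(-33) + c(-1)*L) + u(-17) = (5 - 1*18) + 28*(-17) = (5 - 18) - 476 = -13 - 476 = -489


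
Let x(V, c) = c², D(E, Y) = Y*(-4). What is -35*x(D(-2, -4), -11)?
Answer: -4235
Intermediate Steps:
D(E, Y) = -4*Y
-35*x(D(-2, -4), -11) = -35*(-11)² = -35*121 = -4235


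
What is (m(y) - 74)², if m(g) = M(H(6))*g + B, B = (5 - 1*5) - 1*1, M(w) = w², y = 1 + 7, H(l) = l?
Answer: 45369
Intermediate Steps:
y = 8
B = -1 (B = (5 - 5) - 1 = 0 - 1 = -1)
m(g) = -1 + 36*g (m(g) = 6²*g - 1 = 36*g - 1 = -1 + 36*g)
(m(y) - 74)² = ((-1 + 36*8) - 74)² = ((-1 + 288) - 74)² = (287 - 74)² = 213² = 45369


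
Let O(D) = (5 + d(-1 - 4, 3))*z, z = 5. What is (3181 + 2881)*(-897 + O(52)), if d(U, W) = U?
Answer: -5437614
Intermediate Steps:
O(D) = 0 (O(D) = (5 + (-1 - 4))*5 = (5 - 5)*5 = 0*5 = 0)
(3181 + 2881)*(-897 + O(52)) = (3181 + 2881)*(-897 + 0) = 6062*(-897) = -5437614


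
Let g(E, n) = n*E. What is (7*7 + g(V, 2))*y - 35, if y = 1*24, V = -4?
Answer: 949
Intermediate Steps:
g(E, n) = E*n
y = 24
(7*7 + g(V, 2))*y - 35 = (7*7 - 4*2)*24 - 35 = (49 - 8)*24 - 35 = 41*24 - 35 = 984 - 35 = 949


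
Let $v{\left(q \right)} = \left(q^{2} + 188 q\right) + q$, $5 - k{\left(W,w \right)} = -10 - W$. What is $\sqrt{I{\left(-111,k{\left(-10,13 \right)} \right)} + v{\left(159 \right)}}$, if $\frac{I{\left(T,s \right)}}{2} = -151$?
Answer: $\sqrt{55030} \approx 234.58$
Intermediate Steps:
$k{\left(W,w \right)} = 15 + W$ ($k{\left(W,w \right)} = 5 - \left(-10 - W\right) = 5 + \left(10 + W\right) = 15 + W$)
$I{\left(T,s \right)} = -302$ ($I{\left(T,s \right)} = 2 \left(-151\right) = -302$)
$v{\left(q \right)} = q^{2} + 189 q$
$\sqrt{I{\left(-111,k{\left(-10,13 \right)} \right)} + v{\left(159 \right)}} = \sqrt{-302 + 159 \left(189 + 159\right)} = \sqrt{-302 + 159 \cdot 348} = \sqrt{-302 + 55332} = \sqrt{55030}$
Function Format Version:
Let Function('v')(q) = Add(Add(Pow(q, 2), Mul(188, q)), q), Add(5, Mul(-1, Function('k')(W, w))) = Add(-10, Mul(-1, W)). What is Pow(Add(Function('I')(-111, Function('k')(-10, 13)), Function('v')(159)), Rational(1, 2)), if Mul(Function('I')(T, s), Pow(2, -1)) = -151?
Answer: Pow(55030, Rational(1, 2)) ≈ 234.58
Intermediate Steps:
Function('k')(W, w) = Add(15, W) (Function('k')(W, w) = Add(5, Mul(-1, Add(-10, Mul(-1, W)))) = Add(5, Add(10, W)) = Add(15, W))
Function('I')(T, s) = -302 (Function('I')(T, s) = Mul(2, -151) = -302)
Function('v')(q) = Add(Pow(q, 2), Mul(189, q))
Pow(Add(Function('I')(-111, Function('k')(-10, 13)), Function('v')(159)), Rational(1, 2)) = Pow(Add(-302, Mul(159, Add(189, 159))), Rational(1, 2)) = Pow(Add(-302, Mul(159, 348)), Rational(1, 2)) = Pow(Add(-302, 55332), Rational(1, 2)) = Pow(55030, Rational(1, 2))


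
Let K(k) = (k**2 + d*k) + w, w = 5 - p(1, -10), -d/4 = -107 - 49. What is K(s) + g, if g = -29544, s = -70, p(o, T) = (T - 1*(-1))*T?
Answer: -68409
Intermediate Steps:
p(o, T) = T*(1 + T) (p(o, T) = (T + 1)*T = (1 + T)*T = T*(1 + T))
d = 624 (d = -4*(-107 - 49) = -4*(-156) = 624)
w = -85 (w = 5 - (-10)*(1 - 10) = 5 - (-10)*(-9) = 5 - 1*90 = 5 - 90 = -85)
K(k) = -85 + k**2 + 624*k (K(k) = (k**2 + 624*k) - 85 = -85 + k**2 + 624*k)
K(s) + g = (-85 + (-70)**2 + 624*(-70)) - 29544 = (-85 + 4900 - 43680) - 29544 = -38865 - 29544 = -68409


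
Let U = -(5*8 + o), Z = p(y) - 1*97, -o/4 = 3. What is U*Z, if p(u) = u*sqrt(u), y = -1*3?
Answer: 2716 + 84*I*sqrt(3) ≈ 2716.0 + 145.49*I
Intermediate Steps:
y = -3
p(u) = u**(3/2)
o = -12 (o = -4*3 = -12)
Z = -97 - 3*I*sqrt(3) (Z = (-3)**(3/2) - 1*97 = -3*I*sqrt(3) - 97 = -97 - 3*I*sqrt(3) ≈ -97.0 - 5.1962*I)
U = -28 (U = -(5*8 - 12) = -(40 - 12) = -1*28 = -28)
U*Z = -28*(-97 - 3*I*sqrt(3)) = 2716 + 84*I*sqrt(3)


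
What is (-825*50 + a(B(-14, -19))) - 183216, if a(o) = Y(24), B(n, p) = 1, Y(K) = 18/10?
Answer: -1122321/5 ≈ -2.2446e+5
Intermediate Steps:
Y(K) = 9/5 (Y(K) = 18*(1/10) = 9/5)
a(o) = 9/5
(-825*50 + a(B(-14, -19))) - 183216 = (-825*50 + 9/5) - 183216 = (-41250 + 9/5) - 183216 = -206241/5 - 183216 = -1122321/5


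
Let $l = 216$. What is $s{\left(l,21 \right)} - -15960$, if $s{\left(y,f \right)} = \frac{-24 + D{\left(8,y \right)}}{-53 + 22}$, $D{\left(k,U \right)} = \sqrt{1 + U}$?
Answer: $\frac{494784}{31} - \frac{\sqrt{217}}{31} \approx 15960.0$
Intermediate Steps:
$s{\left(y,f \right)} = \frac{24}{31} - \frac{\sqrt{1 + y}}{31}$ ($s{\left(y,f \right)} = \frac{-24 + \sqrt{1 + y}}{-53 + 22} = \frac{-24 + \sqrt{1 + y}}{-31} = \left(-24 + \sqrt{1 + y}\right) \left(- \frac{1}{31}\right) = \frac{24}{31} - \frac{\sqrt{1 + y}}{31}$)
$s{\left(l,21 \right)} - -15960 = \left(\frac{24}{31} - \frac{\sqrt{1 + 216}}{31}\right) - -15960 = \left(\frac{24}{31} - \frac{\sqrt{217}}{31}\right) + 15960 = \frac{494784}{31} - \frac{\sqrt{217}}{31}$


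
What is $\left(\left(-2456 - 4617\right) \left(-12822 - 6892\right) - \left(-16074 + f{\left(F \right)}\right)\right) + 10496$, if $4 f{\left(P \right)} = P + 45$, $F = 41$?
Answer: $\frac{278927341}{2} \approx 1.3946 \cdot 10^{8}$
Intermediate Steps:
$f{\left(P \right)} = \frac{45}{4} + \frac{P}{4}$ ($f{\left(P \right)} = \frac{P + 45}{4} = \frac{45 + P}{4} = \frac{45}{4} + \frac{P}{4}$)
$\left(\left(-2456 - 4617\right) \left(-12822 - 6892\right) - \left(-16074 + f{\left(F \right)}\right)\right) + 10496 = \left(\left(-2456 - 4617\right) \left(-12822 - 6892\right) + \left(16074 - \left(\frac{45}{4} + \frac{1}{4} \cdot 41\right)\right)\right) + 10496 = \left(\left(-7073\right) \left(-19714\right) + \left(16074 - \left(\frac{45}{4} + \frac{41}{4}\right)\right)\right) + 10496 = \left(139437122 + \left(16074 - \frac{43}{2}\right)\right) + 10496 = \left(139437122 + \frac{32105}{2}\right) + 10496 = \frac{278906349}{2} + 10496 = \frac{278927341}{2}$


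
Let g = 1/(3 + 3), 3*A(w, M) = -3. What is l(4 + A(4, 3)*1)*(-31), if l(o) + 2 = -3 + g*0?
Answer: 155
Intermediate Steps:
A(w, M) = -1 (A(w, M) = (1/3)*(-3) = -1)
g = 1/6 ≈ 0.16667
l(o) = -5 (l(o) = -2 + (-3 + (1/6)*0) = -2 + (-3 + 0) = -2 - 3 = -5)
l(4 + A(4, 3)*1)*(-31) = -5*(-31) = 155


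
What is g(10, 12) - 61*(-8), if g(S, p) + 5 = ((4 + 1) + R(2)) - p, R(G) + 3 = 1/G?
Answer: 947/2 ≈ 473.50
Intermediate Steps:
R(G) = -3 + 1/G
g(S, p) = -5/2 - p (g(S, p) = -5 + (((4 + 1) + (-3 + 1/2)) - p) = -5 + ((5 + (-3 + ½)) - p) = -5 + ((5 - 5/2) - p) = -5 + (5/2 - p) = -5/2 - p)
g(10, 12) - 61*(-8) = (-5/2 - 1*12) - 61*(-8) = (-5/2 - 12) + 488 = -29/2 + 488 = 947/2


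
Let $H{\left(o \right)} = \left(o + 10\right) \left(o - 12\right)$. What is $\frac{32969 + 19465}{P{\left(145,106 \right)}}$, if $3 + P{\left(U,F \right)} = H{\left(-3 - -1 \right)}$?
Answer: $- \frac{52434}{115} \approx -455.95$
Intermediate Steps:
$H{\left(o \right)} = \left(-12 + o\right) \left(10 + o\right)$ ($H{\left(o \right)} = \left(10 + o\right) \left(-12 + o\right) = \left(-12 + o\right) \left(10 + o\right)$)
$P{\left(U,F \right)} = -115$ ($P{\left(U,F \right)} = -3 - \left(120 - \left(-3 - -1\right)^{2} + 2 \left(-3 - -1\right)\right) = -3 - \left(120 - \left(-3 + 1\right)^{2} + 2 \left(-3 + 1\right)\right) = -3 - \left(116 - 4\right) = -3 + \left(-120 + 4 + 4\right) = -3 - 112 = -115$)
$\frac{32969 + 19465}{P{\left(145,106 \right)}} = \frac{32969 + 19465}{-115} = 52434 \left(- \frac{1}{115}\right) = - \frac{52434}{115}$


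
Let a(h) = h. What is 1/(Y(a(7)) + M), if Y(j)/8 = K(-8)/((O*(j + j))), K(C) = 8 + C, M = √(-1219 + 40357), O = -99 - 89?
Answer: √39138/39138 ≈ 0.0050548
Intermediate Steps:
O = -188
M = √39138 ≈ 197.83
Y(j) = 0 (Y(j) = 8*((8 - 8)/((-188*(j + j)))) = 8*(0/((-376*j))) = 8*(0*(-1/(376*j))) = 8*0 = 0)
1/(Y(a(7)) + M) = 1/(0 + √39138) = 1/(√39138) = √39138/39138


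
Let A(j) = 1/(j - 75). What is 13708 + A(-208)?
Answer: 3879363/283 ≈ 13708.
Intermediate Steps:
A(j) = 1/(-75 + j)
13708 + A(-208) = 13708 + 1/(-75 - 208) = 13708 + 1/(-283) = 13708 - 1/283 = 3879363/283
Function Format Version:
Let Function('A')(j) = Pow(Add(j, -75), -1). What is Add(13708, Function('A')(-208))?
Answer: Rational(3879363, 283) ≈ 13708.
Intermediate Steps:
Function('A')(j) = Pow(Add(-75, j), -1)
Add(13708, Function('A')(-208)) = Add(13708, Pow(Add(-75, -208), -1)) = Add(13708, Pow(-283, -1)) = Add(13708, Rational(-1, 283)) = Rational(3879363, 283)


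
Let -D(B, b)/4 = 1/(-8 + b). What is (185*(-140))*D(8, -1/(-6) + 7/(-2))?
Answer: -155400/17 ≈ -9141.2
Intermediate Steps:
D(B, b) = -4/(-8 + b)
(185*(-140))*D(8, -1/(-6) + 7/(-2)) = (185*(-140))*(-4/(-8 + (-1/(-6) + 7/(-2)))) = -(-103600)/(-8 + (-1*(-⅙) + 7*(-½))) = -(-103600)/(-8 + (⅙ - 7/2)) = -(-103600)/(-8 - 10/3) = -(-103600)/(-34/3) = -(-103600)*(-3)/34 = -25900*6/17 = -155400/17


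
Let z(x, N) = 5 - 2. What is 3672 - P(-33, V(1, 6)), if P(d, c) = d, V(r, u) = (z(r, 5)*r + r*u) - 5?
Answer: 3705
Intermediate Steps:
z(x, N) = 3
V(r, u) = -5 + 3*r + r*u (V(r, u) = (3*r + r*u) - 5 = -5 + 3*r + r*u)
3672 - P(-33, V(1, 6)) = 3672 - 1*(-33) = 3672 + 33 = 3705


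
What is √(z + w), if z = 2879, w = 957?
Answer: 2*√959 ≈ 61.935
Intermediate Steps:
√(z + w) = √(2879 + 957) = √3836 = 2*√959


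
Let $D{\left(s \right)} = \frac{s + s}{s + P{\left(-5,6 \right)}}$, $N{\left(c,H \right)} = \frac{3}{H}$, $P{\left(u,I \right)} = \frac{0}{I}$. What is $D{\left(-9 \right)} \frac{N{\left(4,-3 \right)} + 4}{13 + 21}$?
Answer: $\frac{3}{17} \approx 0.17647$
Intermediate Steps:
$P{\left(u,I \right)} = 0$
$D{\left(s \right)} = 2$ ($D{\left(s \right)} = \frac{s + s}{s + 0} = \frac{2 s}{s} = 2$)
$D{\left(-9 \right)} \frac{N{\left(4,-3 \right)} + 4}{13 + 21} = 2 \frac{\frac{3}{-3} + 4}{13 + 21} = 2 \frac{3 \left(- \frac{1}{3}\right) + 4}{34} = 2 \left(-1 + 4\right) \frac{1}{34} = 2 \cdot 3 \cdot \frac{1}{34} = 2 \cdot \frac{3}{34} = \frac{3}{17}$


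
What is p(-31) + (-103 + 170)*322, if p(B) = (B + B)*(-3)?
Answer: 21760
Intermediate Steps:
p(B) = -6*B (p(B) = (2*B)*(-3) = -6*B)
p(-31) + (-103 + 170)*322 = -6*(-31) + (-103 + 170)*322 = 186 + 67*322 = 186 + 21574 = 21760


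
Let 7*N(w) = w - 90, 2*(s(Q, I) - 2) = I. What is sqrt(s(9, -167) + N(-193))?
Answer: I*sqrt(23898)/14 ≈ 11.042*I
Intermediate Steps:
s(Q, I) = 2 + I/2
N(w) = -90/7 + w/7 (N(w) = (w - 90)/7 = (-90 + w)/7 = -90/7 + w/7)
sqrt(s(9, -167) + N(-193)) = sqrt((2 + (1/2)*(-167)) + (-90/7 + (1/7)*(-193))) = sqrt((2 - 167/2) + (-90/7 - 193/7)) = sqrt(-163/2 - 283/7) = sqrt(-1707/14) = I*sqrt(23898)/14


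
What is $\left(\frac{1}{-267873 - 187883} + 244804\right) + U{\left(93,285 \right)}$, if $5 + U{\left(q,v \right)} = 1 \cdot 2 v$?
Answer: $\frac{111828393963}{455756} \approx 2.4537 \cdot 10^{5}$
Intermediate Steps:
$U{\left(q,v \right)} = -5 + 2 v$ ($U{\left(q,v \right)} = -5 + 1 \cdot 2 v = -5 + 2 v$)
$\left(\frac{1}{-267873 - 187883} + 244804\right) + U{\left(93,285 \right)} = \left(\frac{1}{-267873 - 187883} + 244804\right) + \left(-5 + 2 \cdot 285\right) = \left(\frac{1}{-455756} + 244804\right) + \left(-5 + 570\right) = \left(- \frac{1}{455756} + 244804\right) + 565 = \frac{111570891823}{455756} + 565 = \frac{111828393963}{455756}$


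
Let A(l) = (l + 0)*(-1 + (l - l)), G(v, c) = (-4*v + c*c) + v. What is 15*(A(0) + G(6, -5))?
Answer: 105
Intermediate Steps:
G(v, c) = c² - 3*v (G(v, c) = (-4*v + c²) + v = (c² - 4*v) + v = c² - 3*v)
A(l) = -l (A(l) = l*(-1 + 0) = l*(-1) = -l)
15*(A(0) + G(6, -5)) = 15*(-1*0 + ((-5)² - 3*6)) = 15*(0 + (25 - 18)) = 15*(0 + 7) = 15*7 = 105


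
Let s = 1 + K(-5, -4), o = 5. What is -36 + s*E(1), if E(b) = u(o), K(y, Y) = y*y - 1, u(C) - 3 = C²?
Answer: 664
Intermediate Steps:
u(C) = 3 + C²
K(y, Y) = -1 + y² (K(y, Y) = y² - 1 = -1 + y²)
E(b) = 28 (E(b) = 3 + 5² = 3 + 25 = 28)
s = 25 (s = 1 + (-1 + (-5)²) = 1 + (-1 + 25) = 1 + 24 = 25)
-36 + s*E(1) = -36 + 25*28 = -36 + 700 = 664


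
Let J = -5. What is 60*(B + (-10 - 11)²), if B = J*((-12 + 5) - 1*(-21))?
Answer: 22260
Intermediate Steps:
B = -70 (B = -5*((-12 + 5) - 1*(-21)) = -5*(-7 + 21) = -5*14 = -70)
60*(B + (-10 - 11)²) = 60*(-70 + (-10 - 11)²) = 60*(-70 + (-21)²) = 60*(-70 + 441) = 60*371 = 22260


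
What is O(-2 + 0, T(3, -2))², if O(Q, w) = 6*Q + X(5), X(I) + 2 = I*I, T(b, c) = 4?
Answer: 121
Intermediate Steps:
X(I) = -2 + I² (X(I) = -2 + I*I = -2 + I²)
O(Q, w) = 23 + 6*Q (O(Q, w) = 6*Q + (-2 + 5²) = 6*Q + (-2 + 25) = 6*Q + 23 = 23 + 6*Q)
O(-2 + 0, T(3, -2))² = (23 + 6*(-2 + 0))² = (23 + 6*(-2))² = (23 - 12)² = 11² = 121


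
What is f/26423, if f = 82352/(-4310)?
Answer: -41176/56941565 ≈ -0.00072313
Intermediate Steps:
f = -41176/2155 (f = 82352*(-1/4310) = -41176/2155 ≈ -19.107)
f/26423 = -41176/2155/26423 = -41176/2155*1/26423 = -41176/56941565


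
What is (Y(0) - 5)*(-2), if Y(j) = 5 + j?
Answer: 0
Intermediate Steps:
(Y(0) - 5)*(-2) = ((5 + 0) - 5)*(-2) = (5 - 5)*(-2) = 0*(-2) = 0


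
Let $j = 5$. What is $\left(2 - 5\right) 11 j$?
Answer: $-165$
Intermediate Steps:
$\left(2 - 5\right) 11 j = \left(2 - 5\right) 11 \cdot 5 = \left(-3\right) 11 \cdot 5 = \left(-33\right) 5 = -165$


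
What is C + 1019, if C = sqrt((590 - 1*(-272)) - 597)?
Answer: 1019 + sqrt(265) ≈ 1035.3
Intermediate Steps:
C = sqrt(265) (C = sqrt((590 + 272) - 597) = sqrt(862 - 597) = sqrt(265) ≈ 16.279)
C + 1019 = sqrt(265) + 1019 = 1019 + sqrt(265)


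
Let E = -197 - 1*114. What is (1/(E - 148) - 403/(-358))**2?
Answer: 34084175161/27001719684 ≈ 1.2623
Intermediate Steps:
E = -311 (E = -197 - 114 = -311)
(1/(E - 148) - 403/(-358))**2 = (1/(-311 - 148) - 403/(-358))**2 = (1/(-459) - 403*(-1/358))**2 = (-1/459 + 403/358)**2 = (184619/164322)**2 = 34084175161/27001719684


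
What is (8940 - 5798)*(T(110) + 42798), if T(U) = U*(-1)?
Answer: 134125696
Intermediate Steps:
T(U) = -U
(8940 - 5798)*(T(110) + 42798) = (8940 - 5798)*(-1*110 + 42798) = 3142*(-110 + 42798) = 3142*42688 = 134125696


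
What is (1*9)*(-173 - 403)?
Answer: -5184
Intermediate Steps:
(1*9)*(-173 - 403) = 9*(-576) = -5184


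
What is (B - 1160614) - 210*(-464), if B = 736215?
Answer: -326959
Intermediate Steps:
(B - 1160614) - 210*(-464) = (736215 - 1160614) - 210*(-464) = -424399 + 97440 = -326959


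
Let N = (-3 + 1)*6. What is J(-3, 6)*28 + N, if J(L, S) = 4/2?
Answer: 44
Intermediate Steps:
J(L, S) = 2 (J(L, S) = 4*(½) = 2)
N = -12 (N = -2*6 = -12)
J(-3, 6)*28 + N = 2*28 - 12 = 56 - 12 = 44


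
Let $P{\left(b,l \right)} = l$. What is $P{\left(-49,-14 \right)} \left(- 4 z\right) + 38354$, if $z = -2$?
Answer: $38242$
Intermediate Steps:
$P{\left(-49,-14 \right)} \left(- 4 z\right) + 38354 = - 14 \left(\left(-4\right) \left(-2\right)\right) + 38354 = \left(-14\right) 8 + 38354 = -112 + 38354 = 38242$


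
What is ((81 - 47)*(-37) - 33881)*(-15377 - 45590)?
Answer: 2142319413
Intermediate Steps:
((81 - 47)*(-37) - 33881)*(-15377 - 45590) = (34*(-37) - 33881)*(-60967) = (-1258 - 33881)*(-60967) = -35139*(-60967) = 2142319413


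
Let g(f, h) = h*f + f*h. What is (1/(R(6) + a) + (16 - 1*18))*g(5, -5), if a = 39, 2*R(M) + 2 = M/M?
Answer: 7600/77 ≈ 98.701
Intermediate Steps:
R(M) = -1/2 (R(M) = -1 + (M/M)/2 = -1 + (1/2)*1 = -1 + 1/2 = -1/2)
g(f, h) = 2*f*h (g(f, h) = f*h + f*h = 2*f*h)
(1/(R(6) + a) + (16 - 1*18))*g(5, -5) = (1/(-1/2 + 39) + (16 - 1*18))*(2*5*(-5)) = (1/(77/2) + (16 - 18))*(-50) = (2/77 - 2)*(-50) = -152/77*(-50) = 7600/77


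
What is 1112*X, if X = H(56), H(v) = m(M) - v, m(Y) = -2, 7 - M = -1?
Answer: -64496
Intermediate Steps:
M = 8 (M = 7 - 1*(-1) = 7 + 1 = 8)
H(v) = -2 - v
X = -58 (X = -2 - 1*56 = -2 - 56 = -58)
1112*X = 1112*(-58) = -64496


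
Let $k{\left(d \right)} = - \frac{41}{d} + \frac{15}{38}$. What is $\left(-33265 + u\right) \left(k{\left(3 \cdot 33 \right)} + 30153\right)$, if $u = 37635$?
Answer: $\frac{13045083995}{99} \approx 1.3177 \cdot 10^{8}$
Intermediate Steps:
$k{\left(d \right)} = \frac{15}{38} - \frac{41}{d}$ ($k{\left(d \right)} = - \frac{41}{d} + 15 \cdot \frac{1}{38} = - \frac{41}{d} + \frac{15}{38} = \frac{15}{38} - \frac{41}{d}$)
$\left(-33265 + u\right) \left(k{\left(3 \cdot 33 \right)} + 30153\right) = \left(-33265 + 37635\right) \left(\left(\frac{15}{38} - \frac{41}{3 \cdot 33}\right) + 30153\right) = 4370 \left(\left(\frac{15}{38} - \frac{41}{99}\right) + 30153\right) = 4370 \left(- \frac{73}{3762} + 30153\right) = 4370 \cdot \frac{113435513}{3762} = \frac{13045083995}{99}$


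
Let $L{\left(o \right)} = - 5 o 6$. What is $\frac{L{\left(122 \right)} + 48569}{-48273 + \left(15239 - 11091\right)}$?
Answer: $- \frac{44909}{44125} \approx -1.0178$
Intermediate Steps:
$L{\left(o \right)} = - 30 o$
$\frac{L{\left(122 \right)} + 48569}{-48273 + \left(15239 - 11091\right)} = \frac{\left(-30\right) 122 + 48569}{-48273 + \left(15239 - 11091\right)} = \frac{-3660 + 48569}{-48273 + 4148} = \frac{44909}{-44125} = 44909 \left(- \frac{1}{44125}\right) = - \frac{44909}{44125}$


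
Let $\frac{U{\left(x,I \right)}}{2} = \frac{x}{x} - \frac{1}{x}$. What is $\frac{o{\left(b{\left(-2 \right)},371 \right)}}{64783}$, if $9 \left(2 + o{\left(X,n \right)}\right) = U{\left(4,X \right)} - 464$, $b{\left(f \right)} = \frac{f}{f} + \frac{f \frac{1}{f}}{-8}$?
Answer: $- \frac{961}{1166094} \approx -0.00082412$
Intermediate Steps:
$U{\left(x,I \right)} = 2 - \frac{2}{x}$ ($U{\left(x,I \right)} = 2 \left(\frac{x}{x} - \frac{1}{x}\right) = 2 \left(1 - \frac{1}{x}\right) = 2 - \frac{2}{x}$)
$b{\left(f \right)} = \frac{7}{8}$ ($b{\left(f \right)} = 1 + 1 \left(- \frac{1}{8}\right) = 1 - \frac{1}{8} = \frac{7}{8}$)
$o{\left(X,n \right)} = - \frac{961}{18}$ ($o{\left(X,n \right)} = -2 + \frac{\left(2 - \frac{2}{4}\right) - 464}{9} = -2 + \frac{\left(2 - \frac{1}{2}\right) - 464}{9} = -2 + \frac{\frac{3}{2} - 464}{9} = -2 + \frac{1}{9} \left(- \frac{925}{2}\right) = -2 - \frac{925}{18} = - \frac{961}{18}$)
$\frac{o{\left(b{\left(-2 \right)},371 \right)}}{64783} = - \frac{961}{18 \cdot 64783} = \left(- \frac{961}{18}\right) \frac{1}{64783} = - \frac{961}{1166094}$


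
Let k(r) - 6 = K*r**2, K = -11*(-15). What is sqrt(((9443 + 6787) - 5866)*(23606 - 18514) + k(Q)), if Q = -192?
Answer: sqrt(58856054) ≈ 7671.8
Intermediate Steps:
K = 165
k(r) = 6 + 165*r**2
sqrt(((9443 + 6787) - 5866)*(23606 - 18514) + k(Q)) = sqrt(((9443 + 6787) - 5866)*(23606 - 18514) + (6 + 165*(-192)**2)) = sqrt((16230 - 5866)*5092 + (6 + 165*36864)) = sqrt(10364*5092 + (6 + 6082560)) = sqrt(52773488 + 6082566) = sqrt(58856054)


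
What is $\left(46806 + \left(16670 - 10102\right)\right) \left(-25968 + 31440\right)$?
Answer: $292062528$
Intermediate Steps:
$\left(46806 + \left(16670 - 10102\right)\right) \left(-25968 + 31440\right) = \left(46806 + 6568\right) 5472 = 53374 \cdot 5472 = 292062528$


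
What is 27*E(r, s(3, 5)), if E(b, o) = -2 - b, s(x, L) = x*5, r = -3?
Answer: 27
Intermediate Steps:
s(x, L) = 5*x
27*E(r, s(3, 5)) = 27*(-2 - 1*(-3)) = 27*(-2 + 3) = 27*1 = 27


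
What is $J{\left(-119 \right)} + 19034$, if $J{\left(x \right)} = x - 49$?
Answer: $18866$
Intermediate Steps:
$J{\left(x \right)} = -49 + x$
$J{\left(-119 \right)} + 19034 = \left(-49 - 119\right) + 19034 = -168 + 19034 = 18866$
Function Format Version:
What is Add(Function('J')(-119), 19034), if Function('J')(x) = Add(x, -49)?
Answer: 18866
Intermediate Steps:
Function('J')(x) = Add(-49, x)
Add(Function('J')(-119), 19034) = Add(Add(-49, -119), 19034) = Add(-168, 19034) = 18866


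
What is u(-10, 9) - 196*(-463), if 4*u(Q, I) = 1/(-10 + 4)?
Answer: 2177951/24 ≈ 90748.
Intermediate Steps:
u(Q, I) = -1/24 (u(Q, I) = 1/(4*(-10 + 4)) = (¼)/(-6) = (¼)*(-⅙) = -1/24)
u(-10, 9) - 196*(-463) = -1/24 - 196*(-463) = -1/24 + 90748 = 2177951/24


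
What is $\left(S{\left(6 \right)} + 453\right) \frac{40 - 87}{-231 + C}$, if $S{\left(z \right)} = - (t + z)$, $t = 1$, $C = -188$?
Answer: $\frac{20962}{419} \approx 50.029$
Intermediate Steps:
$S{\left(z \right)} = -1 - z$ ($S{\left(z \right)} = - (1 + z) = -1 - z$)
$\left(S{\left(6 \right)} + 453\right) \frac{40 - 87}{-231 + C} = \left(\left(-1 - 6\right) + 453\right) \frac{40 - 87}{-231 - 188} = \left(\left(-1 - 6\right) + 453\right) \left(- \frac{47}{-419}\right) = \left(-7 + 453\right) \left(\left(-47\right) \left(- \frac{1}{419}\right)\right) = 446 \cdot \frac{47}{419} = \frac{20962}{419}$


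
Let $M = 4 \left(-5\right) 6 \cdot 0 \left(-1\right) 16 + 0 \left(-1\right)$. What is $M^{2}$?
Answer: $0$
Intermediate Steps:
$M = 0$ ($M = \left(-20\right) 6 \cdot 0 \left(-1\right) 16 + 0 = \left(-120\right) 0 \left(-1\right) 16 + 0 = 0 \left(-1\right) 16 + 0 = 0 \cdot 16 + 0 = 0 + 0 = 0$)
$M^{2} = 0^{2} = 0$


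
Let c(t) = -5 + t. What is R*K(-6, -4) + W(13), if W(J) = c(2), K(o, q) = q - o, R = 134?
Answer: 265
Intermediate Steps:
W(J) = -3 (W(J) = -5 + 2 = -3)
R*K(-6, -4) + W(13) = 134*(-4 - 1*(-6)) - 3 = 134*(-4 + 6) - 3 = 134*2 - 3 = 268 - 3 = 265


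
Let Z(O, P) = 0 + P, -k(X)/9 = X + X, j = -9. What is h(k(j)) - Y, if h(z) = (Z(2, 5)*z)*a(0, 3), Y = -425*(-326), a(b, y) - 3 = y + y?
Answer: -131260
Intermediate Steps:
k(X) = -18*X (k(X) = -9*(X + X) = -18*X)
a(b, y) = 3 + 2*y (a(b, y) = 3 + (y + y) = 3 + 2*y)
Z(O, P) = P
Y = 138550
h(z) = 45*z (h(z) = (5*z)*(3 + 2*3) = (5*z)*(3 + 6) = (5*z)*9 = 45*z)
h(k(j)) - Y = 45*(-18*(-9)) - 1*138550 = 45*162 - 138550 = 7290 - 138550 = -131260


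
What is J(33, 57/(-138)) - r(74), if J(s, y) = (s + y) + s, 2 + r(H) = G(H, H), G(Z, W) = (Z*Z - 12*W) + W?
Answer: -211343/46 ≈ -4594.4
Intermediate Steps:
G(Z, W) = Z² - 11*W (G(Z, W) = (Z² - 12*W) + W = Z² - 11*W)
r(H) = -2 + H² - 11*H (r(H) = -2 + (H² - 11*H) = -2 + H² - 11*H)
J(s, y) = y + 2*s
J(33, 57/(-138)) - r(74) = (57/(-138) + 2*33) - (-2 + 74² - 11*74) = (57*(-1/138) + 66) - (-2 + 5476 - 814) = (-19/46 + 66) - 1*4660 = 3017/46 - 4660 = -211343/46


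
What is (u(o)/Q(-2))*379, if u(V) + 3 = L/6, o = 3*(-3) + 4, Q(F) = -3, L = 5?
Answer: 4927/18 ≈ 273.72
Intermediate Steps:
o = -5 (o = -9 + 4 = -5)
u(V) = -13/6 (u(V) = -3 + 5/6 = -13/6)
(u(o)/Q(-2))*379 = -13/6/(-3)*379 = -13/6*(-1/3)*379 = (13/18)*379 = 4927/18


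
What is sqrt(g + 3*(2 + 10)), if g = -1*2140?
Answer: 2*I*sqrt(526) ≈ 45.869*I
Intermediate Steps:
g = -2140
sqrt(g + 3*(2 + 10)) = sqrt(-2140 + 3*(2 + 10)) = sqrt(-2140 + 3*12) = sqrt(-2140 + 36) = sqrt(-2104) = 2*I*sqrt(526)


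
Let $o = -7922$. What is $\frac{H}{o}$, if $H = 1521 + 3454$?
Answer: $- \frac{4975}{7922} \approx -0.628$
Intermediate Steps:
$H = 4975$
$\frac{H}{o} = \frac{4975}{-7922} = 4975 \left(- \frac{1}{7922}\right) = - \frac{4975}{7922}$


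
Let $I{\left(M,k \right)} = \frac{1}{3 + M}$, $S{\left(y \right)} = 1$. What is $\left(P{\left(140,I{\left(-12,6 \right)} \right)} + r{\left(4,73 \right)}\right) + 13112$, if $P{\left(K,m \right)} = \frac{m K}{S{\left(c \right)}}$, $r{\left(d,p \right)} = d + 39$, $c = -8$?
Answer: $\frac{118255}{9} \approx 13139.0$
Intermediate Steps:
$r{\left(d,p \right)} = 39 + d$
$P{\left(K,m \right)} = K m$ ($P{\left(K,m \right)} = \frac{m K}{1} = K m 1 = K m$)
$\left(P{\left(140,I{\left(-12,6 \right)} \right)} + r{\left(4,73 \right)}\right) + 13112 = \left(\frac{140}{3 - 12} + \left(39 + 4\right)\right) + 13112 = \left(\frac{140}{-9} + 43\right) + 13112 = \left(140 \left(- \frac{1}{9}\right) + 43\right) + 13112 = \left(- \frac{140}{9} + 43\right) + 13112 = \frac{247}{9} + 13112 = \frac{118255}{9}$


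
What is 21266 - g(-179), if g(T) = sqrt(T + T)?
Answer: 21266 - I*sqrt(358) ≈ 21266.0 - 18.921*I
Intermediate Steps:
g(T) = sqrt(2)*sqrt(T) (g(T) = sqrt(2*T) = sqrt(2)*sqrt(T))
21266 - g(-179) = 21266 - sqrt(2)*sqrt(-179) = 21266 - sqrt(2)*I*sqrt(179) = 21266 - I*sqrt(358)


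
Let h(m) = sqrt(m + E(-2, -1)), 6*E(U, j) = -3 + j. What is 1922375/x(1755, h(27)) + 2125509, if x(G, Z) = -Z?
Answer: 2125509 - 1922375*sqrt(237)/79 ≈ 1.7509e+6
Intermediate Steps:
E(U, j) = -1/2 + j/6 (E(U, j) = (-3 + j)/6 = -1/2 + j/6)
h(m) = sqrt(-2/3 + m) (h(m) = sqrt(m + (-1/2 + (1/6)*(-1))) = sqrt(m + (-1/2 - 1/6)) = sqrt(m - 2/3) = sqrt(-2/3 + m))
1922375/x(1755, h(27)) + 2125509 = 1922375/((-sqrt(-6 + 9*27)/3)) + 2125509 = 1922375/((-sqrt(-6 + 243)/3)) + 2125509 = 1922375/((-sqrt(237)/3)) + 2125509 = 1922375*(-sqrt(237)/79) + 2125509 = -1922375*sqrt(237)/79 + 2125509 = 2125509 - 1922375*sqrt(237)/79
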